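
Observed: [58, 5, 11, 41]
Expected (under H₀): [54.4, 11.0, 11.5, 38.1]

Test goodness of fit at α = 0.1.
Chi-square goodness of fit test:
H₀: observed counts match expected distribution
H₁: observed counts differ from expected distribution
df = k - 1 = 3
χ² = Σ(O - E)²/E
   = (58 - 54.4)²/54.4 + (5 - 11.0)²/11.0 + (11 - 11.5)²/11.5 + (41 - 38.1)²/38.1
   = 0.238 + 3.273 + 0.022 + 0.221
   = 3.75
p-value = 0.2893

Since p-value > α = 0.1, we fail to reject H₀.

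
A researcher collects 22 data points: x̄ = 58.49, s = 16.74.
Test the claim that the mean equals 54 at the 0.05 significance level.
One-sample t-test:
H₀: μ = 54
H₁: μ ≠ 54
df = n - 1 = 21
t = (x̄ - μ₀) / (s/√n) = (58.49 - 54) / (16.74/√22) = 1.258
p-value = 0.2222

Since p-value > α = 0.05, we fail to reject H₀.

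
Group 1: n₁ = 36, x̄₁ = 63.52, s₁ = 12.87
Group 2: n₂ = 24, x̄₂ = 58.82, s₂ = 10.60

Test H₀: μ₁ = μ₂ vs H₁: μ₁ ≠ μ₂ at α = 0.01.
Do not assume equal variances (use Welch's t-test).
Welch's two-sample t-test:
H₀: μ₁ = μ₂
H₁: μ₁ ≠ μ₂
s₁²/n₁ = 12.87²/36 = 4.6010,  s₂²/n₂ = 10.60²/24 = 4.6817
SE = √(s₁²/n₁ + s₂²/n₂) = √(4.6010 + 4.6817) = 3.0468
df (Welch-Satterthwaite) = (s₁²/n₁ + s₂²/n₂)² / [(s₁²/n₁)²/(n₁-1) + (s₂²/n₂)²/(n₂-1)] ≈ 55.31
t = (x̄₁ - x̄₂) / SE = (63.52 - 58.82) / 3.0468 = 4.70 / 3.0468 = 1.543
p-value = 0.1286

Since p-value > α = 0.01, we fail to reject H₀.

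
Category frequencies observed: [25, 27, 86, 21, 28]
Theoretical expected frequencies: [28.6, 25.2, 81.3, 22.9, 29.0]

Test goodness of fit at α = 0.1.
Chi-square goodness of fit test:
H₀: observed counts match expected distribution
H₁: observed counts differ from expected distribution
df = k - 1 = 4
χ² = Σ(O - E)²/E
   = (25 - 28.6)²/28.6 + (27 - 25.2)²/25.2 + (86 - 81.3)²/81.3 + (21 - 22.9)²/22.9 + (28 - 29.0)²/29.0
   = 0.453 + 0.129 + 0.272 + 0.158 + 0.034
   = 1.05
p-value = 0.9028

Since p-value > α = 0.1, we fail to reject H₀.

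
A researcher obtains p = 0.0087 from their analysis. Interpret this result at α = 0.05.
Since p = 0.0087 < α = 0.05, reject H₀.
There is sufficient evidence to reject the null hypothesis; the result is statistically significant at the 0.05 level.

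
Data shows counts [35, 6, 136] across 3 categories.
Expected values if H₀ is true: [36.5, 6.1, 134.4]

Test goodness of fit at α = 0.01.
Chi-square goodness of fit test:
H₀: observed counts match expected distribution
H₁: observed counts differ from expected distribution
df = k - 1 = 2
χ² = Σ(O - E)²/E
   = (35 - 36.5)²/36.5 + (6 - 6.1)²/6.1 + (136 - 134.4)²/134.4
   = 0.062 + 0.002 + 0.019
   = 0.08
p-value = 0.9597

Since p-value > α = 0.01, we fail to reject H₀.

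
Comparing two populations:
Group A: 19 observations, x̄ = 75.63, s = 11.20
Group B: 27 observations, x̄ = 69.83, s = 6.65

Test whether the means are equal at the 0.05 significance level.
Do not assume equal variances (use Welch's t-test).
Welch's two-sample t-test:
H₀: μ₁ = μ₂
H₁: μ₁ ≠ μ₂
s₁²/n₁ = 11.20²/19 = 6.6021,  s₂²/n₂ = 6.65²/27 = 1.6379
SE = √(s₁²/n₁ + s₂²/n₂) = √(6.6021 + 1.6379) = 2.8705
df (Welch-Satterthwaite) = (s₁²/n₁ + s₂²/n₂)² / [(s₁²/n₁)²/(n₁-1) + (s₂²/n₂)²/(n₂-1)] ≈ 26.89
t = (x̄₁ - x̄₂) / SE = (75.63 - 69.83) / 2.8705 = 5.80 / 2.8705 = 2.021
p-value = 0.0534

Since p-value > α = 0.05, we fail to reject H₀.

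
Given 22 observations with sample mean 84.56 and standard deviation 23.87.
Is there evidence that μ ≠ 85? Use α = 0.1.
One-sample t-test:
H₀: μ = 85
H₁: μ ≠ 85
df = n - 1 = 21
t = (x̄ - μ₀) / (s/√n) = (84.56 - 85) / (23.87/√22) = -0.086
p-value = 0.9319

Since p-value > α = 0.1, we fail to reject H₀.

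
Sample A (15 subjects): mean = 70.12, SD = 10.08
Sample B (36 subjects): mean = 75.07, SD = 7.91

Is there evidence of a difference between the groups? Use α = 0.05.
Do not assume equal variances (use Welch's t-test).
Welch's two-sample t-test:
H₀: μ₁ = μ₂
H₁: μ₁ ≠ μ₂
s₁²/n₁ = 10.08²/15 = 6.7738,  s₂²/n₂ = 7.91²/36 = 1.7380
SE = √(s₁²/n₁ + s₂²/n₂) = √(6.7738 + 1.7380) = 2.9175
df (Welch-Satterthwaite) = (s₁²/n₁ + s₂²/n₂)² / [(s₁²/n₁)²/(n₁-1) + (s₂²/n₂)²/(n₂-1)] ≈ 21.54
t = (x̄₁ - x̄₂) / SE = (70.12 - 75.07) / 2.9175 = -4.95 / 2.9175 = -1.697
p-value = 0.1042

Since p-value > α = 0.05, we fail to reject H₀.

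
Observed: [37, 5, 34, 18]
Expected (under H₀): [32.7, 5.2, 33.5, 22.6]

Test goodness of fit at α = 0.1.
Chi-square goodness of fit test:
H₀: observed counts match expected distribution
H₁: observed counts differ from expected distribution
df = k - 1 = 3
χ² = Σ(O - E)²/E
   = (37 - 32.7)²/32.7 + (5 - 5.2)²/5.2 + (34 - 33.5)²/33.5 + (18 - 22.6)²/22.6
   = 0.565 + 0.008 + 0.007 + 0.936
   = 1.52
p-value = 0.6784

Since p-value > α = 0.1, we fail to reject H₀.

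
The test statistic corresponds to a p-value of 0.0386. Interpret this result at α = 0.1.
Since p = 0.0386 < α = 0.1, reject H₀.
There is sufficient evidence to reject the null hypothesis; the result is statistically significant at the 0.1 level.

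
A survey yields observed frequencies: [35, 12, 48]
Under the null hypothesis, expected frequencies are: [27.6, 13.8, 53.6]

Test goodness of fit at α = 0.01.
Chi-square goodness of fit test:
H₀: observed counts match expected distribution
H₁: observed counts differ from expected distribution
df = k - 1 = 2
χ² = Σ(O - E)²/E
   = (35 - 27.6)²/27.6 + (12 - 13.8)²/13.8 + (48 - 53.6)²/53.6
   = 1.984 + 0.235 + 0.585
   = 2.80
p-value = 0.2461

Since p-value > α = 0.01, we fail to reject H₀.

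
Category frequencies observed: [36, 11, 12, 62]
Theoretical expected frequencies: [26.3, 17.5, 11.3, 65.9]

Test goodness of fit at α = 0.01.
Chi-square goodness of fit test:
H₀: observed counts match expected distribution
H₁: observed counts differ from expected distribution
df = k - 1 = 3
χ² = Σ(O - E)²/E
   = (36 - 26.3)²/26.3 + (11 - 17.5)²/17.5 + (12 - 11.3)²/11.3 + (62 - 65.9)²/65.9
   = 3.578 + 2.414 + 0.043 + 0.231
   = 6.27
p-value = 0.0994

Since p-value > α = 0.01, we fail to reject H₀.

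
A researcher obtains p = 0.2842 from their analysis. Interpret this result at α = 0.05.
Since p = 0.2842 > α = 0.05, fail to reject H₀.
There is insufficient evidence to reject the null hypothesis; the result is not statistically significant at the 0.05 level.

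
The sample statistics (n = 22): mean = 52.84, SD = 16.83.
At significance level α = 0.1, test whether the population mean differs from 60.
One-sample t-test:
H₀: μ = 60
H₁: μ ≠ 60
df = n - 1 = 21
t = (x̄ - μ₀) / (s/√n) = (52.84 - 60) / (16.83/√22) = -1.995
p-value = 0.0591

Since p-value < α = 0.1, we reject H₀.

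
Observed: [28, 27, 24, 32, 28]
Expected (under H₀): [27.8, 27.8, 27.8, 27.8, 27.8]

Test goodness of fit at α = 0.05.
Chi-square goodness of fit test:
H₀: observed counts match expected distribution
H₁: observed counts differ from expected distribution
df = k - 1 = 4
χ² = Σ(O - E)²/E
   = (28 - 27.8)²/27.8 + (27 - 27.8)²/27.8 + (24 - 27.8)²/27.8 + (32 - 27.8)²/27.8 + (28 - 27.8)²/27.8
   = 0.001 + 0.023 + 0.519 + 0.635 + 0.001
   = 1.18
p-value = 0.8814

Since p-value > α = 0.05, we fail to reject H₀.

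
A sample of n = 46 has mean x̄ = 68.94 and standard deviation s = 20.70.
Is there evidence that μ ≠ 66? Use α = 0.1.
One-sample t-test:
H₀: μ = 66
H₁: μ ≠ 66
df = n - 1 = 45
t = (x̄ - μ₀) / (s/√n) = (68.94 - 66) / (20.70/√46) = 0.963
p-value = 0.3406

Since p-value > α = 0.1, we fail to reject H₀.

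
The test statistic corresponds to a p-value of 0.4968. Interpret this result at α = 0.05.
Since p = 0.4968 > α = 0.05, fail to reject H₀.
There is insufficient evidence to reject the null hypothesis; the result is not statistically significant at the 0.05 level.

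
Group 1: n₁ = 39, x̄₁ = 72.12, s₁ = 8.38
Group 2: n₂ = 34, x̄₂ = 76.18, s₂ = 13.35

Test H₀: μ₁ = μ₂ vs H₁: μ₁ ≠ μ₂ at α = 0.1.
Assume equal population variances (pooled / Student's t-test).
Student's two-sample t-test (equal variances):
H₀: μ₁ = μ₂
H₁: μ₁ ≠ μ₂
df = n₁ + n₂ - 2 = 71
Pooled variance s_p² = [(n₁-1)s₁² + (n₂-1)s₂²] / (n₁ + n₂ - 2) = [(38)(8.38²) + (33)(13.35²)] / 71 = 120.4207
SE = √(s_p²(1/n₁ + 1/n₂)) = √(120.4207 × (1/39 + 1/34)) = 2.5748
t = (x̄₁ - x̄₂) / SE = (72.12 - 76.18) / 2.5748 = -4.06 / 2.5748 = -1.577
p-value = 0.1193

Since p-value > α = 0.1, we fail to reject H₀.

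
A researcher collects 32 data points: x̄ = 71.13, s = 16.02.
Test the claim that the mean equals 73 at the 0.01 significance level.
One-sample t-test:
H₀: μ = 73
H₁: μ ≠ 73
df = n - 1 = 31
t = (x̄ - μ₀) / (s/√n) = (71.13 - 73) / (16.02/√32) = -0.660
p-value = 0.5139

Since p-value > α = 0.01, we fail to reject H₀.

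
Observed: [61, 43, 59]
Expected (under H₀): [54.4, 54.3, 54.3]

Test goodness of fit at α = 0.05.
Chi-square goodness of fit test:
H₀: observed counts match expected distribution
H₁: observed counts differ from expected distribution
df = k - 1 = 2
χ² = Σ(O - E)²/E
   = (61 - 54.4)²/54.4 + (43 - 54.3)²/54.3 + (59 - 54.3)²/54.3
   = 0.801 + 2.352 + 0.407
   = 3.56
p-value = 0.1687

Since p-value > α = 0.05, we fail to reject H₀.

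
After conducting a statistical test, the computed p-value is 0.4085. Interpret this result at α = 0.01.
Since p = 0.4085 > α = 0.01, fail to reject H₀.
There is insufficient evidence to reject the null hypothesis; the result is not statistically significant at the 0.01 level.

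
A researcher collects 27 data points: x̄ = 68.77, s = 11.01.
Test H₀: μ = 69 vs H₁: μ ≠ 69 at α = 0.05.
One-sample t-test:
H₀: μ = 69
H₁: μ ≠ 69
df = n - 1 = 26
t = (x̄ - μ₀) / (s/√n) = (68.77 - 69) / (11.01/√27) = -0.109
p-value = 0.9144

Since p-value > α = 0.05, we fail to reject H₀.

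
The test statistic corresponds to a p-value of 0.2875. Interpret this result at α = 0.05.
Since p = 0.2875 > α = 0.05, fail to reject H₀.
There is insufficient evidence to reject the null hypothesis; the result is not statistically significant at the 0.05 level.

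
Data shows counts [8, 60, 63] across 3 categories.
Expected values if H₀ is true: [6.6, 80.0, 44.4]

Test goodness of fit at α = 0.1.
Chi-square goodness of fit test:
H₀: observed counts match expected distribution
H₁: observed counts differ from expected distribution
df = k - 1 = 2
χ² = Σ(O - E)²/E
   = (8 - 6.6)²/6.6 + (60 - 80.0)²/80.0 + (63 - 44.4)²/44.4
   = 0.297 + 5.000 + 7.792
   = 13.09
p-value = 0.0014

Since p-value < α = 0.1, we reject H₀.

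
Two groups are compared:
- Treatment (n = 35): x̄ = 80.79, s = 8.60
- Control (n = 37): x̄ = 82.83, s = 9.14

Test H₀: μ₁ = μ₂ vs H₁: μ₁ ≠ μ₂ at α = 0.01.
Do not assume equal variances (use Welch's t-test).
Welch's two-sample t-test:
H₀: μ₁ = μ₂
H₁: μ₁ ≠ μ₂
s₁²/n₁ = 8.60²/35 = 2.1131,  s₂²/n₂ = 9.14²/37 = 2.2578
SE = √(s₁²/n₁ + s₂²/n₂) = √(2.1131 + 2.2578) = 2.0907
df (Welch-Satterthwaite) = (s₁²/n₁ + s₂²/n₂)² / [(s₁²/n₁)²/(n₁-1) + (s₂²/n₂)²/(n₂-1)] ≈ 70.00
t = (x̄₁ - x̄₂) / SE = (80.79 - 82.83) / 2.0907 = -2.04 / 2.0907 = -0.976
p-value = 0.3325

Since p-value > α = 0.01, we fail to reject H₀.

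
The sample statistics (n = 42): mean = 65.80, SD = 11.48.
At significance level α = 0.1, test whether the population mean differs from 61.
One-sample t-test:
H₀: μ = 61
H₁: μ ≠ 61
df = n - 1 = 41
t = (x̄ - μ₀) / (s/√n) = (65.80 - 61) / (11.48/√42) = 2.710
p-value = 0.0098

Since p-value < α = 0.1, we reject H₀.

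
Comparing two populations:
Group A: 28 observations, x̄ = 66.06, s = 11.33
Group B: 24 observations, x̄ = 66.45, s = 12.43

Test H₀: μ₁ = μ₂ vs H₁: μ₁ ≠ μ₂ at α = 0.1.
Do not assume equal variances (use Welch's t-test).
Welch's two-sample t-test:
H₀: μ₁ = μ₂
H₁: μ₁ ≠ μ₂
s₁²/n₁ = 11.33²/28 = 4.5846,  s₂²/n₂ = 12.43²/24 = 6.4377
SE = √(s₁²/n₁ + s₂²/n₂) = √(4.5846 + 6.4377) = 3.3200
df (Welch-Satterthwaite) = (s₁²/n₁ + s₂²/n₂)² / [(s₁²/n₁)²/(n₁-1) + (s₂²/n₂)²/(n₂-1)] ≈ 47.08
t = (x̄₁ - x̄₂) / SE = (66.06 - 66.45) / 3.3200 = -0.39 / 3.3200 = -0.117
p-value = 0.9070

Since p-value > α = 0.1, we fail to reject H₀.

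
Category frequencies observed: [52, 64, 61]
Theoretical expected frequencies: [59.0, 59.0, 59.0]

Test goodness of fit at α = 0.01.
Chi-square goodness of fit test:
H₀: observed counts match expected distribution
H₁: observed counts differ from expected distribution
df = k - 1 = 2
χ² = Σ(O - E)²/E
   = (52 - 59.0)²/59.0 + (64 - 59.0)²/59.0 + (61 - 59.0)²/59.0
   = 0.831 + 0.424 + 0.068
   = 1.32
p-value = 0.5163

Since p-value > α = 0.01, we fail to reject H₀.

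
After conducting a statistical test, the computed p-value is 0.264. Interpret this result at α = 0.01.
Since p = 0.264 > α = 0.01, fail to reject H₀.
There is insufficient evidence to reject the null hypothesis; the result is not statistically significant at the 0.01 level.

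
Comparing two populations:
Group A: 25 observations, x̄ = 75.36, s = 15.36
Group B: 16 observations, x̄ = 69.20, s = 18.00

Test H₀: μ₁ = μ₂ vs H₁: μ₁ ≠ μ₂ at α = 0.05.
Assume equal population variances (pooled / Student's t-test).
Student's two-sample t-test (equal variances):
H₀: μ₁ = μ₂
H₁: μ₁ ≠ μ₂
df = n₁ + n₂ - 2 = 39
Pooled variance s_p² = [(n₁-1)s₁² + (n₂-1)s₂²] / (n₁ + n₂ - 2) = [(24)(15.36²) + (15)(18.00²)] / 39 = 269.8028
SE = √(s_p²(1/n₁ + 1/n₂)) = √(269.8028 × (1/25 + 1/16)) = 5.2588
t = (x̄₁ - x̄₂) / SE = (75.36 - 69.20) / 5.2588 = 6.16 / 5.2588 = 1.171
p-value = 0.2486

Since p-value > α = 0.05, we fail to reject H₀.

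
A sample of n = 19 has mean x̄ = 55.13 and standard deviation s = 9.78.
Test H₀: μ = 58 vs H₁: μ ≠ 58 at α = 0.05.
One-sample t-test:
H₀: μ = 58
H₁: μ ≠ 58
df = n - 1 = 18
t = (x̄ - μ₀) / (s/√n) = (55.13 - 58) / (9.78/√19) = -1.279
p-value = 0.2171

Since p-value > α = 0.05, we fail to reject H₀.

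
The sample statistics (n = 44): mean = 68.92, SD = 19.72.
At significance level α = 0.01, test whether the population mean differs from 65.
One-sample t-test:
H₀: μ = 65
H₁: μ ≠ 65
df = n - 1 = 43
t = (x̄ - μ₀) / (s/√n) = (68.92 - 65) / (19.72/√44) = 1.319
p-value = 0.1943

Since p-value > α = 0.01, we fail to reject H₀.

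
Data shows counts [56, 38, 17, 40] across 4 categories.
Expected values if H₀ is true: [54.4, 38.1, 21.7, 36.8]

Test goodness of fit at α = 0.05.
Chi-square goodness of fit test:
H₀: observed counts match expected distribution
H₁: observed counts differ from expected distribution
df = k - 1 = 3
χ² = Σ(O - E)²/E
   = (56 - 54.4)²/54.4 + (38 - 38.1)²/38.1 + (17 - 21.7)²/21.7 + (40 - 36.8)²/36.8
   = 0.047 + 0.000 + 1.018 + 0.278
   = 1.34
p-value = 0.7188

Since p-value > α = 0.05, we fail to reject H₀.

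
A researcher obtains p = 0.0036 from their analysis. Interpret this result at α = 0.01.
Since p = 0.0036 < α = 0.01, reject H₀.
There is sufficient evidence to reject the null hypothesis; the result is statistically significant at the 0.01 level.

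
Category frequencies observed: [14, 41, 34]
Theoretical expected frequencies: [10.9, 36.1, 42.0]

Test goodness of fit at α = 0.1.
Chi-square goodness of fit test:
H₀: observed counts match expected distribution
H₁: observed counts differ from expected distribution
df = k - 1 = 2
χ² = Σ(O - E)²/E
   = (14 - 10.9)²/10.9 + (41 - 36.1)²/36.1 + (34 - 42.0)²/42.0
   = 0.882 + 0.665 + 1.524
   = 3.07
p-value = 0.2154

Since p-value > α = 0.1, we fail to reject H₀.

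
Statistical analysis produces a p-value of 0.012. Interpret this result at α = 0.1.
Since p = 0.012 < α = 0.1, reject H₀.
There is sufficient evidence to reject the null hypothesis; the result is statistically significant at the 0.1 level.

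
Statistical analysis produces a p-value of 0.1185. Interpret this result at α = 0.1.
Since p = 0.1185 > α = 0.1, fail to reject H₀.
There is insufficient evidence to reject the null hypothesis; the result is not statistically significant at the 0.1 level.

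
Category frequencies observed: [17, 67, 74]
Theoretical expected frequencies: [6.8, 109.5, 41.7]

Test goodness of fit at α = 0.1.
Chi-square goodness of fit test:
H₀: observed counts match expected distribution
H₁: observed counts differ from expected distribution
df = k - 1 = 2
χ² = Σ(O - E)²/E
   = (17 - 6.8)²/6.8 + (67 - 109.5)²/109.5 + (74 - 41.7)²/41.7
   = 15.300 + 16.495 + 25.019
   = 56.81
p-value < 0.0001

Since p-value < α = 0.1, we reject H₀.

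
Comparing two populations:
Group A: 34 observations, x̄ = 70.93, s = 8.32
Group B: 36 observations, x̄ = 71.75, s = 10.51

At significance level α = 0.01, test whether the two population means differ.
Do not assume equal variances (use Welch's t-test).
Welch's two-sample t-test:
H₀: μ₁ = μ₂
H₁: μ₁ ≠ μ₂
s₁²/n₁ = 8.32²/34 = 2.0360,  s₂²/n₂ = 10.51²/36 = 3.0683
SE = √(s₁²/n₁ + s₂²/n₂) = √(2.0360 + 3.0683) = 2.2593
df (Welch-Satterthwaite) = (s₁²/n₁ + s₂²/n₂)² / [(s₁²/n₁)²/(n₁-1) + (s₂²/n₂)²/(n₂-1)] ≈ 66.03
t = (x̄₁ - x̄₂) / SE = (70.93 - 71.75) / 2.2593 = -0.82 / 2.2593 = -0.363
p-value = 0.7178

Since p-value > α = 0.01, we fail to reject H₀.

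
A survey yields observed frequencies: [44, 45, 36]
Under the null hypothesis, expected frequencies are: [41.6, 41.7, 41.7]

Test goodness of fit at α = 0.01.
Chi-square goodness of fit test:
H₀: observed counts match expected distribution
H₁: observed counts differ from expected distribution
df = k - 1 = 2
χ² = Σ(O - E)²/E
   = (44 - 41.6)²/41.6 + (45 - 41.7)²/41.7 + (36 - 41.7)²/41.7
   = 0.138 + 0.261 + 0.779
   = 1.18
p-value = 0.5547

Since p-value > α = 0.01, we fail to reject H₀.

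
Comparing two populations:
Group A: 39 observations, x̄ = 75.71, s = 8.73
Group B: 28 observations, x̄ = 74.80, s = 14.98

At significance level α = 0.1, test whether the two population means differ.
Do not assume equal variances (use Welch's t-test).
Welch's two-sample t-test:
H₀: μ₁ = μ₂
H₁: μ₁ ≠ μ₂
s₁²/n₁ = 8.73²/39 = 1.9542,  s₂²/n₂ = 14.98²/28 = 8.0143
SE = √(s₁²/n₁ + s₂²/n₂) = √(1.9542 + 8.0143) = 3.1573
df (Welch-Satterthwaite) = (s₁²/n₁ + s₂²/n₂)² / [(s₁²/n₁)²/(n₁-1) + (s₂²/n₂)²/(n₂-1)] ≈ 40.08
t = (x̄₁ - x̄₂) / SE = (75.71 - 74.80) / 3.1573 = 0.91 / 3.1573 = 0.288
p-value = 0.7747

Since p-value > α = 0.1, we fail to reject H₀.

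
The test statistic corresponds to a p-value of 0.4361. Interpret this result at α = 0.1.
Since p = 0.4361 > α = 0.1, fail to reject H₀.
There is insufficient evidence to reject the null hypothesis; the result is not statistically significant at the 0.1 level.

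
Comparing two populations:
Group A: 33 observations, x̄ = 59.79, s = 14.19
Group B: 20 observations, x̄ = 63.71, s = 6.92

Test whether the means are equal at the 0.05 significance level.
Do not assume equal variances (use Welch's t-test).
Welch's two-sample t-test:
H₀: μ₁ = μ₂
H₁: μ₁ ≠ μ₂
s₁²/n₁ = 14.19²/33 = 6.1017,  s₂²/n₂ = 6.92²/20 = 2.3943
SE = √(s₁²/n₁ + s₂²/n₂) = √(6.1017 + 2.3943) = 2.9148
df (Welch-Satterthwaite) = (s₁²/n₁ + s₂²/n₂)² / [(s₁²/n₁)²/(n₁-1) + (s₂²/n₂)²/(n₂-1)] ≈ 49.26
t = (x̄₁ - x̄₂) / SE = (59.79 - 63.71) / 2.9148 = -3.92 / 2.9148 = -1.345
p-value = 0.1848

Since p-value > α = 0.05, we fail to reject H₀.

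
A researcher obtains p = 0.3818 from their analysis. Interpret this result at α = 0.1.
Since p = 0.3818 > α = 0.1, fail to reject H₀.
There is insufficient evidence to reject the null hypothesis; the result is not statistically significant at the 0.1 level.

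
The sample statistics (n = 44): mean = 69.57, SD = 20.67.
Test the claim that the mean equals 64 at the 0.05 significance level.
One-sample t-test:
H₀: μ = 64
H₁: μ ≠ 64
df = n - 1 = 43
t = (x̄ - μ₀) / (s/√n) = (69.57 - 64) / (20.67/√44) = 1.787
p-value = 0.0809

Since p-value > α = 0.05, we fail to reject H₀.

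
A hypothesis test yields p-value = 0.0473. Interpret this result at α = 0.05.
Since p = 0.0473 < α = 0.05, reject H₀.
There is sufficient evidence to reject the null hypothesis; the result is statistically significant at the 0.05 level.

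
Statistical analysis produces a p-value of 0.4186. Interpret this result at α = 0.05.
Since p = 0.4186 > α = 0.05, fail to reject H₀.
There is insufficient evidence to reject the null hypothesis; the result is not statistically significant at the 0.05 level.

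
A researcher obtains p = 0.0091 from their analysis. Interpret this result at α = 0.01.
Since p = 0.0091 < α = 0.01, reject H₀.
There is sufficient evidence to reject the null hypothesis; the result is statistically significant at the 0.01 level.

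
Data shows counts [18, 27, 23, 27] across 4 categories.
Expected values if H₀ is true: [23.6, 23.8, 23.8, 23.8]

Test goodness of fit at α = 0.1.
Chi-square goodness of fit test:
H₀: observed counts match expected distribution
H₁: observed counts differ from expected distribution
df = k - 1 = 3
χ² = Σ(O - E)²/E
   = (18 - 23.6)²/23.6 + (27 - 23.8)²/23.8 + (23 - 23.8)²/23.8 + (27 - 23.8)²/23.8
   = 1.329 + 0.430 + 0.027 + 0.430
   = 2.22
p-value = 0.5288

Since p-value > α = 0.1, we fail to reject H₀.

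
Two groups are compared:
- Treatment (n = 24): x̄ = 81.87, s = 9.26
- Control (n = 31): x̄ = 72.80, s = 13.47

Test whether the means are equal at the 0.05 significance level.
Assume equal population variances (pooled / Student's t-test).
Student's two-sample t-test (equal variances):
H₀: μ₁ = μ₂
H₁: μ₁ ≠ μ₂
df = n₁ + n₂ - 2 = 53
Pooled variance s_p² = [(n₁-1)s₁² + (n₂-1)s₂²] / (n₁ + n₂ - 2) = [(23)(9.26²) + (30)(13.47²)] / 53 = 139.9136
SE = √(s_p²(1/n₁ + 1/n₂)) = √(139.9136 × (1/24 + 1/31)) = 3.2161
t = (x̄₁ - x̄₂) / SE = (81.87 - 72.80) / 3.2161 = 9.07 / 3.2161 = 2.820
p-value = 0.0067

Since p-value < α = 0.05, we reject H₀.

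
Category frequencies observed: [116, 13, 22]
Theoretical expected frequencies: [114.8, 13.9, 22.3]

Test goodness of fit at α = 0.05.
Chi-square goodness of fit test:
H₀: observed counts match expected distribution
H₁: observed counts differ from expected distribution
df = k - 1 = 2
χ² = Σ(O - E)²/E
   = (116 - 114.8)²/114.8 + (13 - 13.9)²/13.9 + (22 - 22.3)²/22.3
   = 0.013 + 0.058 + 0.004
   = 0.07
p-value = 0.9633

Since p-value > α = 0.05, we fail to reject H₀.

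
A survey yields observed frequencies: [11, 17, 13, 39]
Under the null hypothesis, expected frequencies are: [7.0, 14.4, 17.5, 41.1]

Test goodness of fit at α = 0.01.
Chi-square goodness of fit test:
H₀: observed counts match expected distribution
H₁: observed counts differ from expected distribution
df = k - 1 = 3
χ² = Σ(O - E)²/E
   = (11 - 7.0)²/7.0 + (17 - 14.4)²/14.4 + (13 - 17.5)²/17.5 + (39 - 41.1)²/41.1
   = 2.286 + 0.469 + 1.157 + 0.107
   = 4.02
p-value = 0.2594

Since p-value > α = 0.01, we fail to reject H₀.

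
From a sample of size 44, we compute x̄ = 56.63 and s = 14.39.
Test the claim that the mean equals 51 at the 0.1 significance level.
One-sample t-test:
H₀: μ = 51
H₁: μ ≠ 51
df = n - 1 = 43
t = (x̄ - μ₀) / (s/√n) = (56.63 - 51) / (14.39/√44) = 2.595
p-value = 0.0129

Since p-value < α = 0.1, we reject H₀.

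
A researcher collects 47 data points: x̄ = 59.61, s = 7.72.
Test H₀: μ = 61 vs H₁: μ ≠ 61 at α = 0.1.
One-sample t-test:
H₀: μ = 61
H₁: μ ≠ 61
df = n - 1 = 46
t = (x̄ - μ₀) / (s/√n) = (59.61 - 61) / (7.72/√47) = -1.234
p-value = 0.2233

Since p-value > α = 0.1, we fail to reject H₀.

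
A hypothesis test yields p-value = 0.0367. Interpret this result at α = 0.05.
Since p = 0.0367 < α = 0.05, reject H₀.
There is sufficient evidence to reject the null hypothesis; the result is statistically significant at the 0.05 level.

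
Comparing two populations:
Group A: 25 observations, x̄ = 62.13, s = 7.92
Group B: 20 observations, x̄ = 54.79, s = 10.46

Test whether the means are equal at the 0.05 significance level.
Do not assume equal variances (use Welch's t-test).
Welch's two-sample t-test:
H₀: μ₁ = μ₂
H₁: μ₁ ≠ μ₂
s₁²/n₁ = 7.92²/25 = 2.5091,  s₂²/n₂ = 10.46²/20 = 5.4706
SE = √(s₁²/n₁ + s₂²/n₂) = √(2.5091 + 5.4706) = 2.8248
df (Welch-Satterthwaite) = (s₁²/n₁ + s₂²/n₂)² / [(s₁²/n₁)²/(n₁-1) + (s₂²/n₂)²/(n₂-1)] ≈ 34.65
t = (x̄₁ - x̄₂) / SE = (62.13 - 54.79) / 2.8248 = 7.34 / 2.8248 = 2.598
p-value = 0.0137

Since p-value < α = 0.05, we reject H₀.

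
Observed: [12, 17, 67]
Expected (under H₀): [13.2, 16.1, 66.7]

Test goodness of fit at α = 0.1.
Chi-square goodness of fit test:
H₀: observed counts match expected distribution
H₁: observed counts differ from expected distribution
df = k - 1 = 2
χ² = Σ(O - E)²/E
   = (12 - 13.2)²/13.2 + (17 - 16.1)²/16.1 + (67 - 66.7)²/66.7
   = 0.109 + 0.050 + 0.001
   = 0.16
p-value = 0.9228

Since p-value > α = 0.1, we fail to reject H₀.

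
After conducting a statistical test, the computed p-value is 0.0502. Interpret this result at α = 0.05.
Since p = 0.0502 > α = 0.05, fail to reject H₀.
There is insufficient evidence to reject the null hypothesis; the result is not statistically significant at the 0.05 level.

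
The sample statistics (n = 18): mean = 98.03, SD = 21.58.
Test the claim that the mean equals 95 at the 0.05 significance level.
One-sample t-test:
H₀: μ = 95
H₁: μ ≠ 95
df = n - 1 = 17
t = (x̄ - μ₀) / (s/√n) = (98.03 - 95) / (21.58/√18) = 0.596
p-value = 0.5592

Since p-value > α = 0.05, we fail to reject H₀.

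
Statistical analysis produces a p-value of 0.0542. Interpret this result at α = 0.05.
Since p = 0.0542 > α = 0.05, fail to reject H₀.
There is insufficient evidence to reject the null hypothesis; the result is not statistically significant at the 0.05 level.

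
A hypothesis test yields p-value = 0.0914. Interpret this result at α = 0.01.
Since p = 0.0914 > α = 0.01, fail to reject H₀.
There is insufficient evidence to reject the null hypothesis; the result is not statistically significant at the 0.01 level.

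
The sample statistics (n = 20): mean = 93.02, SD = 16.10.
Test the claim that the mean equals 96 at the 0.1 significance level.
One-sample t-test:
H₀: μ = 96
H₁: μ ≠ 96
df = n - 1 = 19
t = (x̄ - μ₀) / (s/√n) = (93.02 - 96) / (16.10/√20) = -0.828
p-value = 0.4181

Since p-value > α = 0.1, we fail to reject H₀.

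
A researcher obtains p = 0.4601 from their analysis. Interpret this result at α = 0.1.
Since p = 0.4601 > α = 0.1, fail to reject H₀.
There is insufficient evidence to reject the null hypothesis; the result is not statistically significant at the 0.1 level.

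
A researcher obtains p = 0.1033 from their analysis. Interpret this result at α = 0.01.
Since p = 0.1033 > α = 0.01, fail to reject H₀.
There is insufficient evidence to reject the null hypothesis; the result is not statistically significant at the 0.01 level.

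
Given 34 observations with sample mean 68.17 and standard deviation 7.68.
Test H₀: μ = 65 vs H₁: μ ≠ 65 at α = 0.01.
One-sample t-test:
H₀: μ = 65
H₁: μ ≠ 65
df = n - 1 = 33
t = (x̄ - μ₀) / (s/√n) = (68.17 - 65) / (7.68/√34) = 2.407
p-value = 0.0219

Since p-value > α = 0.01, we fail to reject H₀.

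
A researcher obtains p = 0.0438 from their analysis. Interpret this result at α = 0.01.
Since p = 0.0438 > α = 0.01, fail to reject H₀.
There is insufficient evidence to reject the null hypothesis; the result is not statistically significant at the 0.01 level.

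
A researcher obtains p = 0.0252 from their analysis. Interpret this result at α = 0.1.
Since p = 0.0252 < α = 0.1, reject H₀.
There is sufficient evidence to reject the null hypothesis; the result is statistically significant at the 0.1 level.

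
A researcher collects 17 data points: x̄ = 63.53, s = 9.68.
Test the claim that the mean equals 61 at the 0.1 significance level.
One-sample t-test:
H₀: μ = 61
H₁: μ ≠ 61
df = n - 1 = 16
t = (x̄ - μ₀) / (s/√n) = (63.53 - 61) / (9.68/√17) = 1.078
p-value = 0.2972

Since p-value > α = 0.1, we fail to reject H₀.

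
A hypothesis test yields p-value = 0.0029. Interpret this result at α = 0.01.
Since p = 0.0029 < α = 0.01, reject H₀.
There is sufficient evidence to reject the null hypothesis; the result is statistically significant at the 0.01 level.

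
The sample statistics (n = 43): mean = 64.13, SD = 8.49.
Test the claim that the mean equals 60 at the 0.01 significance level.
One-sample t-test:
H₀: μ = 60
H₁: μ ≠ 60
df = n - 1 = 42
t = (x̄ - μ₀) / (s/√n) = (64.13 - 60) / (8.49/√43) = 3.190
p-value = 0.0027

Since p-value < α = 0.01, we reject H₀.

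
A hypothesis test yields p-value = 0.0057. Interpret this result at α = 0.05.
Since p = 0.0057 < α = 0.05, reject H₀.
There is sufficient evidence to reject the null hypothesis; the result is statistically significant at the 0.05 level.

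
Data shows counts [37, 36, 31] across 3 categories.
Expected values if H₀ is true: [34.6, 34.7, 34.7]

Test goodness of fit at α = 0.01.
Chi-square goodness of fit test:
H₀: observed counts match expected distribution
H₁: observed counts differ from expected distribution
df = k - 1 = 2
χ² = Σ(O - E)²/E
   = (37 - 34.6)²/34.6 + (36 - 34.7)²/34.7 + (31 - 34.7)²/34.7
   = 0.166 + 0.049 + 0.395
   = 0.61
p-value = 0.7372

Since p-value > α = 0.01, we fail to reject H₀.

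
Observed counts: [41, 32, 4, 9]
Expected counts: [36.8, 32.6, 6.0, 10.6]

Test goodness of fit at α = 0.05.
Chi-square goodness of fit test:
H₀: observed counts match expected distribution
H₁: observed counts differ from expected distribution
df = k - 1 = 3
χ² = Σ(O - E)²/E
   = (41 - 36.8)²/36.8 + (32 - 32.6)²/32.6 + (4 - 6.0)²/6.0 + (9 - 10.6)²/10.6
   = 0.479 + 0.011 + 0.667 + 0.242
   = 1.40
p-value = 0.7059

Since p-value > α = 0.05, we fail to reject H₀.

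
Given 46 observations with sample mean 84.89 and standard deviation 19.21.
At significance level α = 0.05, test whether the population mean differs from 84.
One-sample t-test:
H₀: μ = 84
H₁: μ ≠ 84
df = n - 1 = 45
t = (x̄ - μ₀) / (s/√n) = (84.89 - 84) / (19.21/√46) = 0.314
p-value = 0.7548

Since p-value > α = 0.05, we fail to reject H₀.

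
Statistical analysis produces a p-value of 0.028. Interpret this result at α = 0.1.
Since p = 0.028 < α = 0.1, reject H₀.
There is sufficient evidence to reject the null hypothesis; the result is statistically significant at the 0.1 level.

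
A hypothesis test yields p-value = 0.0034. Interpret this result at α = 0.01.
Since p = 0.0034 < α = 0.01, reject H₀.
There is sufficient evidence to reject the null hypothesis; the result is statistically significant at the 0.01 level.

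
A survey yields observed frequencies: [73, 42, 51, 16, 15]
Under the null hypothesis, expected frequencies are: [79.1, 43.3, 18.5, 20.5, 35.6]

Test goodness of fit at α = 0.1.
Chi-square goodness of fit test:
H₀: observed counts match expected distribution
H₁: observed counts differ from expected distribution
df = k - 1 = 4
χ² = Σ(O - E)²/E
   = (73 - 79.1)²/79.1 + (42 - 43.3)²/43.3 + (51 - 18.5)²/18.5 + (16 - 20.5)²/20.5 + (15 - 35.6)²/35.6
   = 0.470 + 0.039 + 57.095 + 0.988 + 11.920
   = 70.51
p-value < 0.0001

Since p-value < α = 0.1, we reject H₀.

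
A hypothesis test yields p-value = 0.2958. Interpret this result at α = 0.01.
Since p = 0.2958 > α = 0.01, fail to reject H₀.
There is insufficient evidence to reject the null hypothesis; the result is not statistically significant at the 0.01 level.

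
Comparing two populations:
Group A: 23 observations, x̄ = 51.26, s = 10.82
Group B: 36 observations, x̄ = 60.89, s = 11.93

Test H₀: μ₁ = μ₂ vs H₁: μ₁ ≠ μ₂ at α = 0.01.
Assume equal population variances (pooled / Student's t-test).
Student's two-sample t-test (equal variances):
H₀: μ₁ = μ₂
H₁: μ₁ ≠ μ₂
df = n₁ + n₂ - 2 = 57
Pooled variance s_p² = [(n₁-1)s₁² + (n₂-1)s₂²] / (n₁ + n₂ - 2) = [(22)(10.82²) + (35)(11.93²)] / 57 = 132.5783
SE = √(s_p²(1/n₁ + 1/n₂)) = √(132.5783 × (1/23 + 1/36)) = 3.0736
t = (x̄₁ - x̄₂) / SE = (51.26 - 60.89) / 3.0736 = -9.63 / 3.0736 = -3.133
p-value = 0.0027

Since p-value < α = 0.01, we reject H₀.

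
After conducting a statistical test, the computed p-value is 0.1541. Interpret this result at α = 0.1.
Since p = 0.1541 > α = 0.1, fail to reject H₀.
There is insufficient evidence to reject the null hypothesis; the result is not statistically significant at the 0.1 level.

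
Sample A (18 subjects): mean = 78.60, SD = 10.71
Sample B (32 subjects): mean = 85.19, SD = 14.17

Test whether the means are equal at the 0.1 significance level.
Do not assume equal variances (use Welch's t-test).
Welch's two-sample t-test:
H₀: μ₁ = μ₂
H₁: μ₁ ≠ μ₂
s₁²/n₁ = 10.71²/18 = 6.3725,  s₂²/n₂ = 14.17²/32 = 6.2747
SE = √(s₁²/n₁ + s₂²/n₂) = √(6.3725 + 6.2747) = 3.5563
df (Welch-Satterthwaite) = (s₁²/n₁ + s₂²/n₂)² / [(s₁²/n₁)²/(n₁-1) + (s₂²/n₂)²/(n₂-1)] ≈ 43.72
t = (x̄₁ - x̄₂) / SE = (78.60 - 85.19) / 3.5563 = -6.59 / 3.5563 = -1.853
p-value = 0.0706

Since p-value < α = 0.1, we reject H₀.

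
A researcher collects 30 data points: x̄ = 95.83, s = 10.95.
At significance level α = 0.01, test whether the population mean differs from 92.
One-sample t-test:
H₀: μ = 92
H₁: μ ≠ 92
df = n - 1 = 29
t = (x̄ - μ₀) / (s/√n) = (95.83 - 92) / (10.95/√30) = 1.916
p-value = 0.0653

Since p-value > α = 0.01, we fail to reject H₀.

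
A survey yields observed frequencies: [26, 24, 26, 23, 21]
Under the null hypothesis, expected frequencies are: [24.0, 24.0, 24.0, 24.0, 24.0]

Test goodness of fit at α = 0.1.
Chi-square goodness of fit test:
H₀: observed counts match expected distribution
H₁: observed counts differ from expected distribution
df = k - 1 = 4
χ² = Σ(O - E)²/E
   = (26 - 24.0)²/24.0 + (24 - 24.0)²/24.0 + (26 - 24.0)²/24.0 + (23 - 24.0)²/24.0 + (21 - 24.0)²/24.0
   = 0.167 + 0.000 + 0.167 + 0.042 + 0.375
   = 0.75
p-value = 0.9450

Since p-value > α = 0.1, we fail to reject H₀.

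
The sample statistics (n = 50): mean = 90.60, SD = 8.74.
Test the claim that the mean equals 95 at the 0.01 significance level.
One-sample t-test:
H₀: μ = 95
H₁: μ ≠ 95
df = n - 1 = 49
t = (x̄ - μ₀) / (s/√n) = (90.60 - 95) / (8.74/√50) = -3.560
p-value = 0.0008

Since p-value < α = 0.01, we reject H₀.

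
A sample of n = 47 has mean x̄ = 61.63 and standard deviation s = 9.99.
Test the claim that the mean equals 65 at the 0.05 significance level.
One-sample t-test:
H₀: μ = 65
H₁: μ ≠ 65
df = n - 1 = 46
t = (x̄ - μ₀) / (s/√n) = (61.63 - 65) / (9.99/√47) = -2.313
p-value = 0.0253

Since p-value < α = 0.05, we reject H₀.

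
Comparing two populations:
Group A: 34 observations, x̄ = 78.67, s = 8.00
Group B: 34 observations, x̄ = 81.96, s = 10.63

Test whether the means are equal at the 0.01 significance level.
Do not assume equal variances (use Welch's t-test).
Welch's two-sample t-test:
H₀: μ₁ = μ₂
H₁: μ₁ ≠ μ₂
s₁²/n₁ = 8.00²/34 = 1.8824,  s₂²/n₂ = 10.63²/34 = 3.3234
SE = √(s₁²/n₁ + s₂²/n₂) = √(1.8824 + 3.3234) = 2.2816
df (Welch-Satterthwaite) = (s₁²/n₁ + s₂²/n₂)² / [(s₁²/n₁)²/(n₁-1) + (s₂²/n₂)²/(n₂-1)] ≈ 61.30
t = (x̄₁ - x̄₂) / SE = (78.67 - 81.96) / 2.2816 = -3.29 / 2.2816 = -1.442
p-value = 0.1544

Since p-value > α = 0.01, we fail to reject H₀.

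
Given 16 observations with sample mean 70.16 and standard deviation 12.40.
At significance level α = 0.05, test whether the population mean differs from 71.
One-sample t-test:
H₀: μ = 71
H₁: μ ≠ 71
df = n - 1 = 15
t = (x̄ - μ₀) / (s/√n) = (70.16 - 71) / (12.40/√16) = -0.271
p-value = 0.7901

Since p-value > α = 0.05, we fail to reject H₀.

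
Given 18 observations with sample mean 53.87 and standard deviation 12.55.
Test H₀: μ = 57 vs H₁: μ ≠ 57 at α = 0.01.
One-sample t-test:
H₀: μ = 57
H₁: μ ≠ 57
df = n - 1 = 17
t = (x̄ - μ₀) / (s/√n) = (53.87 - 57) / (12.55/√18) = -1.058
p-value = 0.3048

Since p-value > α = 0.01, we fail to reject H₀.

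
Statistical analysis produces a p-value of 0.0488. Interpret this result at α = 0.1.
Since p = 0.0488 < α = 0.1, reject H₀.
There is sufficient evidence to reject the null hypothesis; the result is statistically significant at the 0.1 level.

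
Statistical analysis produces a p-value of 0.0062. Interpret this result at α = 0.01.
Since p = 0.0062 < α = 0.01, reject H₀.
There is sufficient evidence to reject the null hypothesis; the result is statistically significant at the 0.01 level.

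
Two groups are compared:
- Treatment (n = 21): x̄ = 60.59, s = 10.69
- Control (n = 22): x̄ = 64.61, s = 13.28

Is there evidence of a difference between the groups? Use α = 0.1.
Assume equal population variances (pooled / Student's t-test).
Student's two-sample t-test (equal variances):
H₀: μ₁ = μ₂
H₁: μ₁ ≠ μ₂
df = n₁ + n₂ - 2 = 41
Pooled variance s_p² = [(n₁-1)s₁² + (n₂-1)s₂²] / (n₁ + n₂ - 2) = [(20)(10.69²) + (21)(13.28²)] / 41 = 146.0744
SE = √(s_p²(1/n₁ + 1/n₂)) = √(146.0744 × (1/21 + 1/22)) = 3.6872
t = (x̄₁ - x̄₂) / SE = (60.59 - 64.61) / 3.6872 = -4.02 / 3.6872 = -1.090
p-value = 0.2820

Since p-value > α = 0.1, we fail to reject H₀.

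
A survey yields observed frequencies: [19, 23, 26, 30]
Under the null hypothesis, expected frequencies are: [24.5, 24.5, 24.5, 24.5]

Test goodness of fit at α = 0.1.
Chi-square goodness of fit test:
H₀: observed counts match expected distribution
H₁: observed counts differ from expected distribution
df = k - 1 = 3
χ² = Σ(O - E)²/E
   = (19 - 24.5)²/24.5 + (23 - 24.5)²/24.5 + (26 - 24.5)²/24.5 + (30 - 24.5)²/24.5
   = 1.235 + 0.092 + 0.092 + 1.235
   = 2.65
p-value = 0.4483

Since p-value > α = 0.1, we fail to reject H₀.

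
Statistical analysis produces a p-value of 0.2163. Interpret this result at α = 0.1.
Since p = 0.2163 > α = 0.1, fail to reject H₀.
There is insufficient evidence to reject the null hypothesis; the result is not statistically significant at the 0.1 level.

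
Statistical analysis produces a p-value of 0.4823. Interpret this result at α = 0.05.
Since p = 0.4823 > α = 0.05, fail to reject H₀.
There is insufficient evidence to reject the null hypothesis; the result is not statistically significant at the 0.05 level.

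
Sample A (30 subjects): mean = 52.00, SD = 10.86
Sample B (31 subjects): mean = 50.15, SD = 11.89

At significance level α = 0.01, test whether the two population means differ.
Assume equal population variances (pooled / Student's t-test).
Student's two-sample t-test (equal variances):
H₀: μ₁ = μ₂
H₁: μ₁ ≠ μ₂
df = n₁ + n₂ - 2 = 59
Pooled variance s_p² = [(n₁-1)s₁² + (n₂-1)s₂²] / (n₁ + n₂ - 2) = [(29)(10.86²) + (30)(11.89²)] / 59 = 129.8544
SE = √(s_p²(1/n₁ + 1/n₂)) = √(129.8544 × (1/30 + 1/31)) = 2.9184
t = (x̄₁ - x̄₂) / SE = (52.00 - 50.15) / 2.9184 = 1.85 / 2.9184 = 0.634
p-value = 0.5286

Since p-value > α = 0.01, we fail to reject H₀.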